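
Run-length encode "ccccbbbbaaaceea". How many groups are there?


Input: ccccbbbbaaaceea
Scanning for consecutive runs:
  Group 1: 'c' x 4 (positions 0-3)
  Group 2: 'b' x 4 (positions 4-7)
  Group 3: 'a' x 3 (positions 8-10)
  Group 4: 'c' x 1 (positions 11-11)
  Group 5: 'e' x 2 (positions 12-13)
  Group 6: 'a' x 1 (positions 14-14)
Total groups: 6

6


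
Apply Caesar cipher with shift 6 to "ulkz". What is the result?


Caesar cipher: shift "ulkz" by 6
  'u' (pos 20) + 6 = pos 0 = 'a'
  'l' (pos 11) + 6 = pos 17 = 'r'
  'k' (pos 10) + 6 = pos 16 = 'q'
  'z' (pos 25) + 6 = pos 5 = 'f'
Result: arqf

arqf


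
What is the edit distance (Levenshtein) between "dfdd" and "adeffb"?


Computing edit distance: "dfdd" -> "adeffb"
DP table:
           a    d    e    f    f    b
      0    1    2    3    4    5    6
  d   1    1    1    2    3    4    5
  f   2    2    2    2    2    3    4
  d   3    3    2    3    3    3    4
  d   4    4    3    3    4    4    4
Edit distance = dp[4][6] = 4

4


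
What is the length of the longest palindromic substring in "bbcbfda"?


Input: "bbcbfda"
Checking substrings for palindromes:
  [1:4] "bcb" (len 3) => palindrome
  [0:2] "bb" (len 2) => palindrome
Longest palindromic substring: "bcb" with length 3

3


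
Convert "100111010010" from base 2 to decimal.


Input: "100111010010" in base 2
Positional expansion:
  Digit '1' (value 1) x 2^11 = 2048
  Digit '0' (value 0) x 2^10 = 0
  Digit '0' (value 0) x 2^9 = 0
  Digit '1' (value 1) x 2^8 = 256
  Digit '1' (value 1) x 2^7 = 128
  Digit '1' (value 1) x 2^6 = 64
  Digit '0' (value 0) x 2^5 = 0
  Digit '1' (value 1) x 2^4 = 16
  Digit '0' (value 0) x 2^3 = 0
  Digit '0' (value 0) x 2^2 = 0
  Digit '1' (value 1) x 2^1 = 2
  Digit '0' (value 0) x 2^0 = 0
Sum = 2514

2514


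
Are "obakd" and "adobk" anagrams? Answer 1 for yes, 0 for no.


Strings: "obakd", "adobk"
Sorted first:  abdko
Sorted second: abdko
Sorted forms match => anagrams

1


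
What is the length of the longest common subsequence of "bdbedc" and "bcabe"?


LCS of "bdbedc" and "bcabe"
DP table:
           b    c    a    b    e
      0    0    0    0    0    0
  b   0    1    1    1    1    1
  d   0    1    1    1    1    1
  b   0    1    1    1    2    2
  e   0    1    1    1    2    3
  d   0    1    1    1    2    3
  c   0    1    2    2    2    3
LCS length = dp[6][5] = 3

3


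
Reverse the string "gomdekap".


Input: gomdekap
Reading characters right to left:
  Position 7: 'p'
  Position 6: 'a'
  Position 5: 'k'
  Position 4: 'e'
  Position 3: 'd'
  Position 2: 'm'
  Position 1: 'o'
  Position 0: 'g'
Reversed: pakedmog

pakedmog


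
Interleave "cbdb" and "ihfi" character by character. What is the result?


Interleaving "cbdb" and "ihfi":
  Position 0: 'c' from first, 'i' from second => "ci"
  Position 1: 'b' from first, 'h' from second => "bh"
  Position 2: 'd' from first, 'f' from second => "df"
  Position 3: 'b' from first, 'i' from second => "bi"
Result: cibhdfbi

cibhdfbi


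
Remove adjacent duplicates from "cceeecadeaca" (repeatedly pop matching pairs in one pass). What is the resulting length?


Input: cceeecadeaca
Stack-based adjacent duplicate removal:
  Read 'c': push. Stack: c
  Read 'c': matches stack top 'c' => pop. Stack: (empty)
  Read 'e': push. Stack: e
  Read 'e': matches stack top 'e' => pop. Stack: (empty)
  Read 'e': push. Stack: e
  Read 'c': push. Stack: ec
  Read 'a': push. Stack: eca
  Read 'd': push. Stack: ecad
  Read 'e': push. Stack: ecade
  Read 'a': push. Stack: ecadea
  Read 'c': push. Stack: ecadeac
  Read 'a': push. Stack: ecadeaca
Final stack: "ecadeaca" (length 8)

8


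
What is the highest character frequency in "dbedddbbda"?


Input: dbedddbbda
Character counts:
  'a': 1
  'b': 3
  'd': 5
  'e': 1
Maximum frequency: 5

5


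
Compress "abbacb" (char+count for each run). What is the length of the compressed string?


Input: abbacb
Runs:
  'a' x 1 => "a1"
  'b' x 2 => "b2"
  'a' x 1 => "a1"
  'c' x 1 => "c1"
  'b' x 1 => "b1"
Compressed: "a1b2a1c1b1"
Compressed length: 10

10


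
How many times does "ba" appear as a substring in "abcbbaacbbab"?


Searching for "ba" in "abcbbaacbbab"
Scanning each position:
  Position 0: "ab" => no
  Position 1: "bc" => no
  Position 2: "cb" => no
  Position 3: "bb" => no
  Position 4: "ba" => MATCH
  Position 5: "aa" => no
  Position 6: "ac" => no
  Position 7: "cb" => no
  Position 8: "bb" => no
  Position 9: "ba" => MATCH
  Position 10: "ab" => no
Total occurrences: 2

2


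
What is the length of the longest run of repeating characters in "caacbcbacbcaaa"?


Input: "caacbcbacbcaaa"
Scanning for longest run:
  Position 1 ('a'): new char, reset run to 1
  Position 2 ('a'): continues run of 'a', length=2
  Position 3 ('c'): new char, reset run to 1
  Position 4 ('b'): new char, reset run to 1
  Position 5 ('c'): new char, reset run to 1
  Position 6 ('b'): new char, reset run to 1
  Position 7 ('a'): new char, reset run to 1
  Position 8 ('c'): new char, reset run to 1
  Position 9 ('b'): new char, reset run to 1
  Position 10 ('c'): new char, reset run to 1
  Position 11 ('a'): new char, reset run to 1
  Position 12 ('a'): continues run of 'a', length=2
  Position 13 ('a'): continues run of 'a', length=3
Longest run: 'a' with length 3

3


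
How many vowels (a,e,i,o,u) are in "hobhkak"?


Input: hobhkak
Checking each character:
  'h' at position 0: consonant
  'o' at position 1: vowel (running total: 1)
  'b' at position 2: consonant
  'h' at position 3: consonant
  'k' at position 4: consonant
  'a' at position 5: vowel (running total: 2)
  'k' at position 6: consonant
Total vowels: 2

2


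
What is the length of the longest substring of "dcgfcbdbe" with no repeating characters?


Input: "dcgfcbdbe"
Sliding window (track last position of each char):
  Position 0 ('d'): window [0,0] length 1 -- new best
  Position 1 ('c'): window [0,1] length 2 -- new best
  Position 2 ('g'): window [0,2] length 3 -- new best
  Position 3 ('f'): window [0,3] length 4 -- new best
  Position 4 ('c'): repeat (last at 1), move window start to 2
  Position 4 ('c'): window [2,4] length 3
  Position 5 ('b'): window [2,5] length 4
  Position 6 ('d'): window [2,6] length 5 -- new best
  Position 7 ('b'): repeat (last at 5), move window start to 6
  Position 7 ('b'): window [6,7] length 2
  Position 8 ('e'): window [6,8] length 3
Longest substring with no repeats: "gfcbd" with length 5

5


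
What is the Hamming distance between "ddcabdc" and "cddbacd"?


Comparing "ddcabdc" and "cddbacd" position by position:
  Position 0: 'd' vs 'c' => differ
  Position 1: 'd' vs 'd' => same
  Position 2: 'c' vs 'd' => differ
  Position 3: 'a' vs 'b' => differ
  Position 4: 'b' vs 'a' => differ
  Position 5: 'd' vs 'c' => differ
  Position 6: 'c' vs 'd' => differ
Total differences (Hamming distance): 6

6


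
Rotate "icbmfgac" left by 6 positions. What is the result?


Input: "icbmfgac", rotate left by 6
First 6 characters: "icbmfg"
Remaining characters: "ac"
Concatenate remaining + first: "ac" + "icbmfg" = "acicbmfg"

acicbmfg


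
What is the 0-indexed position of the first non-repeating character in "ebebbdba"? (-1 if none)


Input: ebebbdba
Character frequencies:
  'a': 1
  'b': 4
  'd': 1
  'e': 2
Scanning left to right for freq == 1:
  Position 0 ('e'): freq=2, skip
  Position 1 ('b'): freq=4, skip
  Position 2 ('e'): freq=2, skip
  Position 3 ('b'): freq=4, skip
  Position 4 ('b'): freq=4, skip
  Position 5 ('d'): unique! => answer = 5

5


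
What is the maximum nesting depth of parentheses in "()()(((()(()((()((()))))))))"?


Input: "()()(((()(()((()((()))))))))"
Tracking depth:
  Position 0 '(': depth becomes 1
  Position 1 ')': depth becomes 0
  Position 2 '(': depth becomes 1
  Position 3 ')': depth becomes 0
  Position 4 '(': depth becomes 1
  Position 5 '(': depth becomes 2
  Position 6 '(': depth becomes 3
  Position 7 '(': depth becomes 4
  Position 8 ')': depth becomes 3
  Position 9 '(': depth becomes 4
  Position 10 '(': depth becomes 5
  Position 11 ')': depth becomes 4
  Position 12 '(': depth becomes 5
  Position 13 '(': depth becomes 6
  Position 14 '(': depth becomes 7
  Position 15 ')': depth becomes 6
  Position 16 '(': depth becomes 7
  Position 17 '(': depth becomes 8
  Position 18 '(': depth becomes 9
  Position 19 ')': depth becomes 8
  Position 20 ')': depth becomes 7
  Position 21 ')': depth becomes 6
  Position 22 ')': depth becomes 5
  Position 23 ')': depth becomes 4
  Position 24 ')': depth becomes 3
  Position 25 ')': depth becomes 2
  Position 26 ')': depth becomes 1
  Position 27 ')': depth becomes 0
Maximum depth reached: 9

9


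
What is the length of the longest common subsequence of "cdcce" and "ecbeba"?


LCS of "cdcce" and "ecbeba"
DP table:
           e    c    b    e    b    a
      0    0    0    0    0    0    0
  c   0    0    1    1    1    1    1
  d   0    0    1    1    1    1    1
  c   0    0    1    1    1    1    1
  c   0    0    1    1    1    1    1
  e   0    1    1    1    2    2    2
LCS length = dp[5][6] = 2

2


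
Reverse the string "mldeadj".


Input: mldeadj
Reading characters right to left:
  Position 6: 'j'
  Position 5: 'd'
  Position 4: 'a'
  Position 3: 'e'
  Position 2: 'd'
  Position 1: 'l'
  Position 0: 'm'
Reversed: jdaedlm

jdaedlm


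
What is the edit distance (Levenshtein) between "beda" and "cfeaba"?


Computing edit distance: "beda" -> "cfeaba"
DP table:
           c    f    e    a    b    a
      0    1    2    3    4    5    6
  b   1    1    2    3    4    4    5
  e   2    2    2    2    3    4    5
  d   3    3    3    3    3    4    5
  a   4    4    4    4    3    4    4
Edit distance = dp[4][6] = 4

4


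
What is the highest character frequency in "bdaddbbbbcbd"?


Input: bdaddbbbbcbd
Character counts:
  'a': 1
  'b': 6
  'c': 1
  'd': 4
Maximum frequency: 6

6


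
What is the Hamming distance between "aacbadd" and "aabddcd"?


Comparing "aacbadd" and "aabddcd" position by position:
  Position 0: 'a' vs 'a' => same
  Position 1: 'a' vs 'a' => same
  Position 2: 'c' vs 'b' => differ
  Position 3: 'b' vs 'd' => differ
  Position 4: 'a' vs 'd' => differ
  Position 5: 'd' vs 'c' => differ
  Position 6: 'd' vs 'd' => same
Total differences (Hamming distance): 4

4


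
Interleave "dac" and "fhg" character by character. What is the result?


Interleaving "dac" and "fhg":
  Position 0: 'd' from first, 'f' from second => "df"
  Position 1: 'a' from first, 'h' from second => "ah"
  Position 2: 'c' from first, 'g' from second => "cg"
Result: dfahcg

dfahcg


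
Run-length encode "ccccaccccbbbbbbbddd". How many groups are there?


Input: ccccaccccbbbbbbbddd
Scanning for consecutive runs:
  Group 1: 'c' x 4 (positions 0-3)
  Group 2: 'a' x 1 (positions 4-4)
  Group 3: 'c' x 4 (positions 5-8)
  Group 4: 'b' x 7 (positions 9-15)
  Group 5: 'd' x 3 (positions 16-18)
Total groups: 5

5


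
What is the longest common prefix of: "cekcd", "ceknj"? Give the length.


Words: cekcd, ceknj
  Position 0: all 'c' => match
  Position 1: all 'e' => match
  Position 2: all 'k' => match
  Position 3: ('c', 'n') => mismatch, stop
LCP = "cek" (length 3)

3


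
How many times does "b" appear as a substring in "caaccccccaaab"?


Searching for "b" in "caaccccccaaab"
Scanning each position:
  Position 0: "c" => no
  Position 1: "a" => no
  Position 2: "a" => no
  Position 3: "c" => no
  Position 4: "c" => no
  Position 5: "c" => no
  Position 6: "c" => no
  Position 7: "c" => no
  Position 8: "c" => no
  Position 9: "a" => no
  Position 10: "a" => no
  Position 11: "a" => no
  Position 12: "b" => MATCH
Total occurrences: 1

1


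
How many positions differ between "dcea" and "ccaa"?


Comparing "dcea" and "ccaa" position by position:
  Position 0: 'd' vs 'c' => DIFFER
  Position 1: 'c' vs 'c' => same
  Position 2: 'e' vs 'a' => DIFFER
  Position 3: 'a' vs 'a' => same
Positions that differ: 2

2


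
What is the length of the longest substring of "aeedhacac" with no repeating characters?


Input: "aeedhacac"
Sliding window (track last position of each char):
  Position 0 ('a'): window [0,0] length 1 -- new best
  Position 1 ('e'): window [0,1] length 2 -- new best
  Position 2 ('e'): repeat (last at 1), move window start to 2
  Position 2 ('e'): window [2,2] length 1
  Position 3 ('d'): window [2,3] length 2
  Position 4 ('h'): window [2,4] length 3 -- new best
  Position 5 ('a'): window [2,5] length 4 -- new best
  Position 6 ('c'): window [2,6] length 5 -- new best
  Position 7 ('a'): repeat (last at 5), move window start to 6
  Position 7 ('a'): window [6,7] length 2
  Position 8 ('c'): repeat (last at 6), move window start to 7
  Position 8 ('c'): window [7,8] length 2
Longest substring with no repeats: "edhac" with length 5

5


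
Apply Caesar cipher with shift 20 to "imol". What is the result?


Caesar cipher: shift "imol" by 20
  'i' (pos 8) + 20 = pos 2 = 'c'
  'm' (pos 12) + 20 = pos 6 = 'g'
  'o' (pos 14) + 20 = pos 8 = 'i'
  'l' (pos 11) + 20 = pos 5 = 'f'
Result: cgif

cgif


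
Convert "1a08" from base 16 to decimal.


Input: "1a08" in base 16
Positional expansion:
  Digit '1' (value 1) x 16^3 = 4096
  Digit 'a' (value 10) x 16^2 = 2560
  Digit '0' (value 0) x 16^1 = 0
  Digit '8' (value 8) x 16^0 = 8
Sum = 6664

6664


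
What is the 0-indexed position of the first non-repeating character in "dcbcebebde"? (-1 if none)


Input: dcbcebebde
Character frequencies:
  'b': 3
  'c': 2
  'd': 2
  'e': 3
Scanning left to right for freq == 1:
  Position 0 ('d'): freq=2, skip
  Position 1 ('c'): freq=2, skip
  Position 2 ('b'): freq=3, skip
  Position 3 ('c'): freq=2, skip
  Position 4 ('e'): freq=3, skip
  Position 5 ('b'): freq=3, skip
  Position 6 ('e'): freq=3, skip
  Position 7 ('b'): freq=3, skip
  Position 8 ('d'): freq=2, skip
  Position 9 ('e'): freq=3, skip
  No unique character found => answer = -1

-1


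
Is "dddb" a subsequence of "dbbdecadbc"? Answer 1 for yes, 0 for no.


Check if "dddb" is a subsequence of "dbbdecadbc"
Greedy scan:
  Position 0 ('d'): matches sub[0] = 'd'
  Position 1 ('b'): no match needed
  Position 2 ('b'): no match needed
  Position 3 ('d'): matches sub[1] = 'd'
  Position 4 ('e'): no match needed
  Position 5 ('c'): no match needed
  Position 6 ('a'): no match needed
  Position 7 ('d'): matches sub[2] = 'd'
  Position 8 ('b'): matches sub[3] = 'b'
  Position 9 ('c'): no match needed
All 4 characters matched => is a subsequence

1


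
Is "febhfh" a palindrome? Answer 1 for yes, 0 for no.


Input: febhfh
Reversed: hfhbef
  Compare pos 0 ('f') with pos 5 ('h'): MISMATCH
  Compare pos 1 ('e') with pos 4 ('f'): MISMATCH
  Compare pos 2 ('b') with pos 3 ('h'): MISMATCH
Result: not a palindrome

0


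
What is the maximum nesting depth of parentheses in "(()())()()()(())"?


Input: "(()())()()()(())"
Tracking depth:
  Position 0 '(': depth becomes 1
  Position 1 '(': depth becomes 2
  Position 2 ')': depth becomes 1
  Position 3 '(': depth becomes 2
  Position 4 ')': depth becomes 1
  Position 5 ')': depth becomes 0
  Position 6 '(': depth becomes 1
  Position 7 ')': depth becomes 0
  Position 8 '(': depth becomes 1
  Position 9 ')': depth becomes 0
  Position 10 '(': depth becomes 1
  Position 11 ')': depth becomes 0
  Position 12 '(': depth becomes 1
  Position 13 '(': depth becomes 2
  Position 14 ')': depth becomes 1
  Position 15 ')': depth becomes 0
Maximum depth reached: 2

2


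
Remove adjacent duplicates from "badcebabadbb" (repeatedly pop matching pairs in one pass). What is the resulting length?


Input: badcebabadbb
Stack-based adjacent duplicate removal:
  Read 'b': push. Stack: b
  Read 'a': push. Stack: ba
  Read 'd': push. Stack: bad
  Read 'c': push. Stack: badc
  Read 'e': push. Stack: badce
  Read 'b': push. Stack: badceb
  Read 'a': push. Stack: badceba
  Read 'b': push. Stack: badcebab
  Read 'a': push. Stack: badcebaba
  Read 'd': push. Stack: badcebabad
  Read 'b': push. Stack: badcebabadb
  Read 'b': matches stack top 'b' => pop. Stack: badcebabad
Final stack: "badcebabad" (length 10)

10


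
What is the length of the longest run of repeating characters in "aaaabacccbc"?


Input: "aaaabacccbc"
Scanning for longest run:
  Position 1 ('a'): continues run of 'a', length=2
  Position 2 ('a'): continues run of 'a', length=3
  Position 3 ('a'): continues run of 'a', length=4
  Position 4 ('b'): new char, reset run to 1
  Position 5 ('a'): new char, reset run to 1
  Position 6 ('c'): new char, reset run to 1
  Position 7 ('c'): continues run of 'c', length=2
  Position 8 ('c'): continues run of 'c', length=3
  Position 9 ('b'): new char, reset run to 1
  Position 10 ('c'): new char, reset run to 1
Longest run: 'a' with length 4

4


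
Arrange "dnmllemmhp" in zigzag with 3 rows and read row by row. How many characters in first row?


Zigzag "dnmllemmhp" into 3 rows:
Placing characters:
  'd' => row 0
  'n' => row 1
  'm' => row 2
  'l' => row 1
  'l' => row 0
  'e' => row 1
  'm' => row 2
  'm' => row 1
  'h' => row 0
  'p' => row 1
Rows:
  Row 0: "dlh"
  Row 1: "nlemp"
  Row 2: "mm"
First row length: 3

3


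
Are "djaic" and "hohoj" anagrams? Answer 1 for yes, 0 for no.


Strings: "djaic", "hohoj"
Sorted first:  acdij
Sorted second: hhjoo
Differ at position 0: 'a' vs 'h' => not anagrams

0


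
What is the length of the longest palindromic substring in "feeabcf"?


Input: "feeabcf"
Checking substrings for palindromes:
  [1:3] "ee" (len 2) => palindrome
Longest palindromic substring: "ee" with length 2

2


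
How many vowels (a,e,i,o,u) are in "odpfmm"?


Input: odpfmm
Checking each character:
  'o' at position 0: vowel (running total: 1)
  'd' at position 1: consonant
  'p' at position 2: consonant
  'f' at position 3: consonant
  'm' at position 4: consonant
  'm' at position 5: consonant
Total vowels: 1

1


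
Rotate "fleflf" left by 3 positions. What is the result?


Input: "fleflf", rotate left by 3
First 3 characters: "fle"
Remaining characters: "flf"
Concatenate remaining + first: "flf" + "fle" = "flffle"

flffle


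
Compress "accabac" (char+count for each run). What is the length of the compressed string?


Input: accabac
Runs:
  'a' x 1 => "a1"
  'c' x 2 => "c2"
  'a' x 1 => "a1"
  'b' x 1 => "b1"
  'a' x 1 => "a1"
  'c' x 1 => "c1"
Compressed: "a1c2a1b1a1c1"
Compressed length: 12

12


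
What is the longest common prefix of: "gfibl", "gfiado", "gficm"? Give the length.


Words: gfibl, gfiado, gficm
  Position 0: all 'g' => match
  Position 1: all 'f' => match
  Position 2: all 'i' => match
  Position 3: ('b', 'a', 'c') => mismatch, stop
LCP = "gfi" (length 3)

3


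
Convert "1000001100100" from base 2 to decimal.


Input: "1000001100100" in base 2
Positional expansion:
  Digit '1' (value 1) x 2^12 = 4096
  Digit '0' (value 0) x 2^11 = 0
  Digit '0' (value 0) x 2^10 = 0
  Digit '0' (value 0) x 2^9 = 0
  Digit '0' (value 0) x 2^8 = 0
  Digit '0' (value 0) x 2^7 = 0
  Digit '1' (value 1) x 2^6 = 64
  Digit '1' (value 1) x 2^5 = 32
  Digit '0' (value 0) x 2^4 = 0
  Digit '0' (value 0) x 2^3 = 0
  Digit '1' (value 1) x 2^2 = 4
  Digit '0' (value 0) x 2^1 = 0
  Digit '0' (value 0) x 2^0 = 0
Sum = 4196

4196


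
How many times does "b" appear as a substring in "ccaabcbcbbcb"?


Searching for "b" in "ccaabcbcbbcb"
Scanning each position:
  Position 0: "c" => no
  Position 1: "c" => no
  Position 2: "a" => no
  Position 3: "a" => no
  Position 4: "b" => MATCH
  Position 5: "c" => no
  Position 6: "b" => MATCH
  Position 7: "c" => no
  Position 8: "b" => MATCH
  Position 9: "b" => MATCH
  Position 10: "c" => no
  Position 11: "b" => MATCH
Total occurrences: 5

5


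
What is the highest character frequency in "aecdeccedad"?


Input: aecdeccedad
Character counts:
  'a': 2
  'c': 3
  'd': 3
  'e': 3
Maximum frequency: 3

3


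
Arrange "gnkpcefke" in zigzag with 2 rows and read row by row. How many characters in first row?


Zigzag "gnkpcefke" into 2 rows:
Placing characters:
  'g' => row 0
  'n' => row 1
  'k' => row 0
  'p' => row 1
  'c' => row 0
  'e' => row 1
  'f' => row 0
  'k' => row 1
  'e' => row 0
Rows:
  Row 0: "gkcfe"
  Row 1: "npek"
First row length: 5

5


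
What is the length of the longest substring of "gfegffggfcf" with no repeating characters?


Input: "gfegffggfcf"
Sliding window (track last position of each char):
  Position 0 ('g'): window [0,0] length 1 -- new best
  Position 1 ('f'): window [0,1] length 2 -- new best
  Position 2 ('e'): window [0,2] length 3 -- new best
  Position 3 ('g'): repeat (last at 0), move window start to 1
  Position 3 ('g'): window [1,3] length 3
  Position 4 ('f'): repeat (last at 1), move window start to 2
  Position 4 ('f'): window [2,4] length 3
  Position 5 ('f'): repeat (last at 4), move window start to 5
  Position 5 ('f'): window [5,5] length 1
  Position 6 ('g'): window [5,6] length 2
  Position 7 ('g'): repeat (last at 6), move window start to 7
  Position 7 ('g'): window [7,7] length 1
  Position 8 ('f'): window [7,8] length 2
  Position 9 ('c'): window [7,9] length 3
  Position 10 ('f'): repeat (last at 8), move window start to 9
  Position 10 ('f'): window [9,10] length 2
Longest substring with no repeats: "gfe" with length 3

3


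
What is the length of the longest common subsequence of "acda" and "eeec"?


LCS of "acda" and "eeec"
DP table:
           e    e    e    c
      0    0    0    0    0
  a   0    0    0    0    0
  c   0    0    0    0    1
  d   0    0    0    0    1
  a   0    0    0    0    1
LCS length = dp[4][4] = 1

1


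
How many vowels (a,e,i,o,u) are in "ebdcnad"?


Input: ebdcnad
Checking each character:
  'e' at position 0: vowel (running total: 1)
  'b' at position 1: consonant
  'd' at position 2: consonant
  'c' at position 3: consonant
  'n' at position 4: consonant
  'a' at position 5: vowel (running total: 2)
  'd' at position 6: consonant
Total vowels: 2

2


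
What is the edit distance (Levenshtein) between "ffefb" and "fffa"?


Computing edit distance: "ffefb" -> "fffa"
DP table:
           f    f    f    a
      0    1    2    3    4
  f   1    0    1    2    3
  f   2    1    0    1    2
  e   3    2    1    1    2
  f   4    3    2    1    2
  b   5    4    3    2    2
Edit distance = dp[5][4] = 2

2


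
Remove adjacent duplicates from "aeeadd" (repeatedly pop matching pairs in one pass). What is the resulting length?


Input: aeeadd
Stack-based adjacent duplicate removal:
  Read 'a': push. Stack: a
  Read 'e': push. Stack: ae
  Read 'e': matches stack top 'e' => pop. Stack: a
  Read 'a': matches stack top 'a' => pop. Stack: (empty)
  Read 'd': push. Stack: d
  Read 'd': matches stack top 'd' => pop. Stack: (empty)
Final stack: "" (length 0)

0


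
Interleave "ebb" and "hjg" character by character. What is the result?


Interleaving "ebb" and "hjg":
  Position 0: 'e' from first, 'h' from second => "eh"
  Position 1: 'b' from first, 'j' from second => "bj"
  Position 2: 'b' from first, 'g' from second => "bg"
Result: ehbjbg

ehbjbg


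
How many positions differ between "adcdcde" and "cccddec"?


Comparing "adcdcde" and "cccddec" position by position:
  Position 0: 'a' vs 'c' => DIFFER
  Position 1: 'd' vs 'c' => DIFFER
  Position 2: 'c' vs 'c' => same
  Position 3: 'd' vs 'd' => same
  Position 4: 'c' vs 'd' => DIFFER
  Position 5: 'd' vs 'e' => DIFFER
  Position 6: 'e' vs 'c' => DIFFER
Positions that differ: 5

5


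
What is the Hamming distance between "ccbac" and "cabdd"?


Comparing "ccbac" and "cabdd" position by position:
  Position 0: 'c' vs 'c' => same
  Position 1: 'c' vs 'a' => differ
  Position 2: 'b' vs 'b' => same
  Position 3: 'a' vs 'd' => differ
  Position 4: 'c' vs 'd' => differ
Total differences (Hamming distance): 3

3


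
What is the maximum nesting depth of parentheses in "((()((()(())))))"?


Input: "((()((()(())))))"
Tracking depth:
  Position 0 '(': depth becomes 1
  Position 1 '(': depth becomes 2
  Position 2 '(': depth becomes 3
  Position 3 ')': depth becomes 2
  Position 4 '(': depth becomes 3
  Position 5 '(': depth becomes 4
  Position 6 '(': depth becomes 5
  Position 7 ')': depth becomes 4
  Position 8 '(': depth becomes 5
  Position 9 '(': depth becomes 6
  Position 10 ')': depth becomes 5
  Position 11 ')': depth becomes 4
  Position 12 ')': depth becomes 3
  Position 13 ')': depth becomes 2
  Position 14 ')': depth becomes 1
  Position 15 ')': depth becomes 0
Maximum depth reached: 6

6


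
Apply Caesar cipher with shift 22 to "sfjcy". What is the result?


Caesar cipher: shift "sfjcy" by 22
  's' (pos 18) + 22 = pos 14 = 'o'
  'f' (pos 5) + 22 = pos 1 = 'b'
  'j' (pos 9) + 22 = pos 5 = 'f'
  'c' (pos 2) + 22 = pos 24 = 'y'
  'y' (pos 24) + 22 = pos 20 = 'u'
Result: obfyu

obfyu


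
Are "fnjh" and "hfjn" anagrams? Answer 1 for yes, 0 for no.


Strings: "fnjh", "hfjn"
Sorted first:  fhjn
Sorted second: fhjn
Sorted forms match => anagrams

1


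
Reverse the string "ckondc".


Input: ckondc
Reading characters right to left:
  Position 5: 'c'
  Position 4: 'd'
  Position 3: 'n'
  Position 2: 'o'
  Position 1: 'k'
  Position 0: 'c'
Reversed: cdnokc

cdnokc


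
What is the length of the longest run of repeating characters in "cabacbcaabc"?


Input: "cabacbcaabc"
Scanning for longest run:
  Position 1 ('a'): new char, reset run to 1
  Position 2 ('b'): new char, reset run to 1
  Position 3 ('a'): new char, reset run to 1
  Position 4 ('c'): new char, reset run to 1
  Position 5 ('b'): new char, reset run to 1
  Position 6 ('c'): new char, reset run to 1
  Position 7 ('a'): new char, reset run to 1
  Position 8 ('a'): continues run of 'a', length=2
  Position 9 ('b'): new char, reset run to 1
  Position 10 ('c'): new char, reset run to 1
Longest run: 'a' with length 2

2


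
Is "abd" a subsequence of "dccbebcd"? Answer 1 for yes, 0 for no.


Check if "abd" is a subsequence of "dccbebcd"
Greedy scan:
  Position 0 ('d'): no match needed
  Position 1 ('c'): no match needed
  Position 2 ('c'): no match needed
  Position 3 ('b'): no match needed
  Position 4 ('e'): no match needed
  Position 5 ('b'): no match needed
  Position 6 ('c'): no match needed
  Position 7 ('d'): no match needed
Only matched 0/3 characters => not a subsequence

0


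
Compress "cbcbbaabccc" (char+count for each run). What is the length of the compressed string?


Input: cbcbbaabccc
Runs:
  'c' x 1 => "c1"
  'b' x 1 => "b1"
  'c' x 1 => "c1"
  'b' x 2 => "b2"
  'a' x 2 => "a2"
  'b' x 1 => "b1"
  'c' x 3 => "c3"
Compressed: "c1b1c1b2a2b1c3"
Compressed length: 14

14


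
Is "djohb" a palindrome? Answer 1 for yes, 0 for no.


Input: djohb
Reversed: bhojd
  Compare pos 0 ('d') with pos 4 ('b'): MISMATCH
  Compare pos 1 ('j') with pos 3 ('h'): MISMATCH
Result: not a palindrome

0


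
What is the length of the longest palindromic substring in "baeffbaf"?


Input: "baeffbaf"
Checking substrings for palindromes:
  [3:5] "ff" (len 2) => palindrome
Longest palindromic substring: "ff" with length 2

2


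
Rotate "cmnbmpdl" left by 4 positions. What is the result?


Input: "cmnbmpdl", rotate left by 4
First 4 characters: "cmnb"
Remaining characters: "mpdl"
Concatenate remaining + first: "mpdl" + "cmnb" = "mpdlcmnb"

mpdlcmnb


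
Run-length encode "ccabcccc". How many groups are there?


Input: ccabcccc
Scanning for consecutive runs:
  Group 1: 'c' x 2 (positions 0-1)
  Group 2: 'a' x 1 (positions 2-2)
  Group 3: 'b' x 1 (positions 3-3)
  Group 4: 'c' x 4 (positions 4-7)
Total groups: 4

4


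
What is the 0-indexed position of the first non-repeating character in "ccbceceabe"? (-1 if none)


Input: ccbceceabe
Character frequencies:
  'a': 1
  'b': 2
  'c': 4
  'e': 3
Scanning left to right for freq == 1:
  Position 0 ('c'): freq=4, skip
  Position 1 ('c'): freq=4, skip
  Position 2 ('b'): freq=2, skip
  Position 3 ('c'): freq=4, skip
  Position 4 ('e'): freq=3, skip
  Position 5 ('c'): freq=4, skip
  Position 6 ('e'): freq=3, skip
  Position 7 ('a'): unique! => answer = 7

7


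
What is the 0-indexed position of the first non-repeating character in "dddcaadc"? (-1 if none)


Input: dddcaadc
Character frequencies:
  'a': 2
  'c': 2
  'd': 4
Scanning left to right for freq == 1:
  Position 0 ('d'): freq=4, skip
  Position 1 ('d'): freq=4, skip
  Position 2 ('d'): freq=4, skip
  Position 3 ('c'): freq=2, skip
  Position 4 ('a'): freq=2, skip
  Position 5 ('a'): freq=2, skip
  Position 6 ('d'): freq=4, skip
  Position 7 ('c'): freq=2, skip
  No unique character found => answer = -1

-1


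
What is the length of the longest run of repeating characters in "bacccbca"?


Input: "bacccbca"
Scanning for longest run:
  Position 1 ('a'): new char, reset run to 1
  Position 2 ('c'): new char, reset run to 1
  Position 3 ('c'): continues run of 'c', length=2
  Position 4 ('c'): continues run of 'c', length=3
  Position 5 ('b'): new char, reset run to 1
  Position 6 ('c'): new char, reset run to 1
  Position 7 ('a'): new char, reset run to 1
Longest run: 'c' with length 3

3


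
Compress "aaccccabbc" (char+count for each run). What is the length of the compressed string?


Input: aaccccabbc
Runs:
  'a' x 2 => "a2"
  'c' x 4 => "c4"
  'a' x 1 => "a1"
  'b' x 2 => "b2"
  'c' x 1 => "c1"
Compressed: "a2c4a1b2c1"
Compressed length: 10

10


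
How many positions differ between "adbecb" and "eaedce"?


Comparing "adbecb" and "eaedce" position by position:
  Position 0: 'a' vs 'e' => DIFFER
  Position 1: 'd' vs 'a' => DIFFER
  Position 2: 'b' vs 'e' => DIFFER
  Position 3: 'e' vs 'd' => DIFFER
  Position 4: 'c' vs 'c' => same
  Position 5: 'b' vs 'e' => DIFFER
Positions that differ: 5

5


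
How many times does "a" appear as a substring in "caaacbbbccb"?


Searching for "a" in "caaacbbbccb"
Scanning each position:
  Position 0: "c" => no
  Position 1: "a" => MATCH
  Position 2: "a" => MATCH
  Position 3: "a" => MATCH
  Position 4: "c" => no
  Position 5: "b" => no
  Position 6: "b" => no
  Position 7: "b" => no
  Position 8: "c" => no
  Position 9: "c" => no
  Position 10: "b" => no
Total occurrences: 3

3


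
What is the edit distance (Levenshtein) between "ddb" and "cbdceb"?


Computing edit distance: "ddb" -> "cbdceb"
DP table:
           c    b    d    c    e    b
      0    1    2    3    4    5    6
  d   1    1    2    2    3    4    5
  d   2    2    2    2    3    4    5
  b   3    3    2    3    3    4    4
Edit distance = dp[3][6] = 4

4


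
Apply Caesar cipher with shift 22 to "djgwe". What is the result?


Caesar cipher: shift "djgwe" by 22
  'd' (pos 3) + 22 = pos 25 = 'z'
  'j' (pos 9) + 22 = pos 5 = 'f'
  'g' (pos 6) + 22 = pos 2 = 'c'
  'w' (pos 22) + 22 = pos 18 = 's'
  'e' (pos 4) + 22 = pos 0 = 'a'
Result: zfcsa

zfcsa


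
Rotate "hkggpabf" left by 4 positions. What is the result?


Input: "hkggpabf", rotate left by 4
First 4 characters: "hkgg"
Remaining characters: "pabf"
Concatenate remaining + first: "pabf" + "hkgg" = "pabfhkgg"

pabfhkgg


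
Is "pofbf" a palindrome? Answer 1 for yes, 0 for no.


Input: pofbf
Reversed: fbfop
  Compare pos 0 ('p') with pos 4 ('f'): MISMATCH
  Compare pos 1 ('o') with pos 3 ('b'): MISMATCH
Result: not a palindrome

0


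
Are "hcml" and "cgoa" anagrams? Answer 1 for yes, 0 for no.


Strings: "hcml", "cgoa"
Sorted first:  chlm
Sorted second: acgo
Differ at position 0: 'c' vs 'a' => not anagrams

0


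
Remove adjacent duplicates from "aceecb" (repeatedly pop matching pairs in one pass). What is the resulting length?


Input: aceecb
Stack-based adjacent duplicate removal:
  Read 'a': push. Stack: a
  Read 'c': push. Stack: ac
  Read 'e': push. Stack: ace
  Read 'e': matches stack top 'e' => pop. Stack: ac
  Read 'c': matches stack top 'c' => pop. Stack: a
  Read 'b': push. Stack: ab
Final stack: "ab" (length 2)

2


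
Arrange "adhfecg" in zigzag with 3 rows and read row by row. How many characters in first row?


Zigzag "adhfecg" into 3 rows:
Placing characters:
  'a' => row 0
  'd' => row 1
  'h' => row 2
  'f' => row 1
  'e' => row 0
  'c' => row 1
  'g' => row 2
Rows:
  Row 0: "ae"
  Row 1: "dfc"
  Row 2: "hg"
First row length: 2

2


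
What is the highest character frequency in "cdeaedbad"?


Input: cdeaedbad
Character counts:
  'a': 2
  'b': 1
  'c': 1
  'd': 3
  'e': 2
Maximum frequency: 3

3


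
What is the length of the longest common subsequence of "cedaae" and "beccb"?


LCS of "cedaae" and "beccb"
DP table:
           b    e    c    c    b
      0    0    0    0    0    0
  c   0    0    0    1    1    1
  e   0    0    1    1    1    1
  d   0    0    1    1    1    1
  a   0    0    1    1    1    1
  a   0    0    1    1    1    1
  e   0    0    1    1    1    1
LCS length = dp[6][5] = 1

1


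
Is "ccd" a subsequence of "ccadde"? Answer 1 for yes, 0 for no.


Check if "ccd" is a subsequence of "ccadde"
Greedy scan:
  Position 0 ('c'): matches sub[0] = 'c'
  Position 1 ('c'): matches sub[1] = 'c'
  Position 2 ('a'): no match needed
  Position 3 ('d'): matches sub[2] = 'd'
  Position 4 ('d'): no match needed
  Position 5 ('e'): no match needed
All 3 characters matched => is a subsequence

1


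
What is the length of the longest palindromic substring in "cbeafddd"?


Input: "cbeafddd"
Checking substrings for palindromes:
  [5:8] "ddd" (len 3) => palindrome
  [5:7] "dd" (len 2) => palindrome
  [6:8] "dd" (len 2) => palindrome
Longest palindromic substring: "ddd" with length 3

3


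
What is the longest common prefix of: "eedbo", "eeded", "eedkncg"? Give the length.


Words: eedbo, eeded, eedkncg
  Position 0: all 'e' => match
  Position 1: all 'e' => match
  Position 2: all 'd' => match
  Position 3: ('b', 'e', 'k') => mismatch, stop
LCP = "eed" (length 3)

3


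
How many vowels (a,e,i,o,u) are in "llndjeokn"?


Input: llndjeokn
Checking each character:
  'l' at position 0: consonant
  'l' at position 1: consonant
  'n' at position 2: consonant
  'd' at position 3: consonant
  'j' at position 4: consonant
  'e' at position 5: vowel (running total: 1)
  'o' at position 6: vowel (running total: 2)
  'k' at position 7: consonant
  'n' at position 8: consonant
Total vowels: 2

2


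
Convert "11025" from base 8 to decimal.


Input: "11025" in base 8
Positional expansion:
  Digit '1' (value 1) x 8^4 = 4096
  Digit '1' (value 1) x 8^3 = 512
  Digit '0' (value 0) x 8^2 = 0
  Digit '2' (value 2) x 8^1 = 16
  Digit '5' (value 5) x 8^0 = 5
Sum = 4629

4629


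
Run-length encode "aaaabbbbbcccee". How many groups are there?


Input: aaaabbbbbcccee
Scanning for consecutive runs:
  Group 1: 'a' x 4 (positions 0-3)
  Group 2: 'b' x 5 (positions 4-8)
  Group 3: 'c' x 3 (positions 9-11)
  Group 4: 'e' x 2 (positions 12-13)
Total groups: 4

4


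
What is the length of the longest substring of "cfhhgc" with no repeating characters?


Input: "cfhhgc"
Sliding window (track last position of each char):
  Position 0 ('c'): window [0,0] length 1 -- new best
  Position 1 ('f'): window [0,1] length 2 -- new best
  Position 2 ('h'): window [0,2] length 3 -- new best
  Position 3 ('h'): repeat (last at 2), move window start to 3
  Position 3 ('h'): window [3,3] length 1
  Position 4 ('g'): window [3,4] length 2
  Position 5 ('c'): window [3,5] length 3
Longest substring with no repeats: "cfh" with length 3

3


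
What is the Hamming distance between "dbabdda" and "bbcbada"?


Comparing "dbabdda" and "bbcbada" position by position:
  Position 0: 'd' vs 'b' => differ
  Position 1: 'b' vs 'b' => same
  Position 2: 'a' vs 'c' => differ
  Position 3: 'b' vs 'b' => same
  Position 4: 'd' vs 'a' => differ
  Position 5: 'd' vs 'd' => same
  Position 6: 'a' vs 'a' => same
Total differences (Hamming distance): 3

3


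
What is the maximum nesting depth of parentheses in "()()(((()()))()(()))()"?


Input: "()()(((()()))()(()))()"
Tracking depth:
  Position 0 '(': depth becomes 1
  Position 1 ')': depth becomes 0
  Position 2 '(': depth becomes 1
  Position 3 ')': depth becomes 0
  Position 4 '(': depth becomes 1
  Position 5 '(': depth becomes 2
  Position 6 '(': depth becomes 3
  Position 7 '(': depth becomes 4
  Position 8 ')': depth becomes 3
  Position 9 '(': depth becomes 4
  Position 10 ')': depth becomes 3
  Position 11 ')': depth becomes 2
  Position 12 ')': depth becomes 1
  Position 13 '(': depth becomes 2
  Position 14 ')': depth becomes 1
  Position 15 '(': depth becomes 2
  Position 16 '(': depth becomes 3
  Position 17 ')': depth becomes 2
  Position 18 ')': depth becomes 1
  Position 19 ')': depth becomes 0
  Position 20 '(': depth becomes 1
  Position 21 ')': depth becomes 0
Maximum depth reached: 4

4


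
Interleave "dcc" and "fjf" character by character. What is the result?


Interleaving "dcc" and "fjf":
  Position 0: 'd' from first, 'f' from second => "df"
  Position 1: 'c' from first, 'j' from second => "cj"
  Position 2: 'c' from first, 'f' from second => "cf"
Result: dfcjcf

dfcjcf


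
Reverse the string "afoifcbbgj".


Input: afoifcbbgj
Reading characters right to left:
  Position 9: 'j'
  Position 8: 'g'
  Position 7: 'b'
  Position 6: 'b'
  Position 5: 'c'
  Position 4: 'f'
  Position 3: 'i'
  Position 2: 'o'
  Position 1: 'f'
  Position 0: 'a'
Reversed: jgbbcfiofa

jgbbcfiofa


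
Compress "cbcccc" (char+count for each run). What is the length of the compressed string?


Input: cbcccc
Runs:
  'c' x 1 => "c1"
  'b' x 1 => "b1"
  'c' x 4 => "c4"
Compressed: "c1b1c4"
Compressed length: 6

6


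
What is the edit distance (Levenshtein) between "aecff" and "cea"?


Computing edit distance: "aecff" -> "cea"
DP table:
           c    e    a
      0    1    2    3
  a   1    1    2    2
  e   2    2    1    2
  c   3    2    2    2
  f   4    3    3    3
  f   5    4    4    4
Edit distance = dp[5][3] = 4

4


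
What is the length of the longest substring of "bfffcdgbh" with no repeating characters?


Input: "bfffcdgbh"
Sliding window (track last position of each char):
  Position 0 ('b'): window [0,0] length 1 -- new best
  Position 1 ('f'): window [0,1] length 2 -- new best
  Position 2 ('f'): repeat (last at 1), move window start to 2
  Position 2 ('f'): window [2,2] length 1
  Position 3 ('f'): repeat (last at 2), move window start to 3
  Position 3 ('f'): window [3,3] length 1
  Position 4 ('c'): window [3,4] length 2
  Position 5 ('d'): window [3,5] length 3 -- new best
  Position 6 ('g'): window [3,6] length 4 -- new best
  Position 7 ('b'): window [3,7] length 5 -- new best
  Position 8 ('h'): window [3,8] length 6 -- new best
Longest substring with no repeats: "fcdgbh" with length 6

6


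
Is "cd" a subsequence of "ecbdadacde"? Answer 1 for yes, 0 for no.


Check if "cd" is a subsequence of "ecbdadacde"
Greedy scan:
  Position 0 ('e'): no match needed
  Position 1 ('c'): matches sub[0] = 'c'
  Position 2 ('b'): no match needed
  Position 3 ('d'): matches sub[1] = 'd'
  Position 4 ('a'): no match needed
  Position 5 ('d'): no match needed
  Position 6 ('a'): no match needed
  Position 7 ('c'): no match needed
  Position 8 ('d'): no match needed
  Position 9 ('e'): no match needed
All 2 characters matched => is a subsequence

1


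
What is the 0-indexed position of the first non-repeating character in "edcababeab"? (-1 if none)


Input: edcababeab
Character frequencies:
  'a': 3
  'b': 3
  'c': 1
  'd': 1
  'e': 2
Scanning left to right for freq == 1:
  Position 0 ('e'): freq=2, skip
  Position 1 ('d'): unique! => answer = 1

1


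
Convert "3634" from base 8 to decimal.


Input: "3634" in base 8
Positional expansion:
  Digit '3' (value 3) x 8^3 = 1536
  Digit '6' (value 6) x 8^2 = 384
  Digit '3' (value 3) x 8^1 = 24
  Digit '4' (value 4) x 8^0 = 4
Sum = 1948

1948


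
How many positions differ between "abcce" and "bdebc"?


Comparing "abcce" and "bdebc" position by position:
  Position 0: 'a' vs 'b' => DIFFER
  Position 1: 'b' vs 'd' => DIFFER
  Position 2: 'c' vs 'e' => DIFFER
  Position 3: 'c' vs 'b' => DIFFER
  Position 4: 'e' vs 'c' => DIFFER
Positions that differ: 5

5
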